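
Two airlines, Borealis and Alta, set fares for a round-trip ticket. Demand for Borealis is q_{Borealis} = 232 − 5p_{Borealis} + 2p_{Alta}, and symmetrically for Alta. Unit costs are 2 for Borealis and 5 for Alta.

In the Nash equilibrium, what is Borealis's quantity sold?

Borealis's profit: π = (p_{Borealis} − 2)(232 − 5p_{Borealis} + 2p_{Alta}).
∂π/∂p_{Borealis} = 242 − 10p_{Borealis} + 2p_{Alta} = 0 ⇒ p_{Borealis} = 24.2 + 0.2p_{Alta}.
Similarly p_{Alta} = 25.7 + 0.2p_{Borealis}.
Substituting the second reaction function into the first: p_{Borealis} = 24.2 + 0.2(25.7 + 0.2p_{Borealis}), which gives 0.96p_{Borealis} = 29.34 ⇒ p_{Borealis} = 30.5625.
Then p_{Alta} = 25.7 + 0.2·30.5625 = 31.8125.
q_{Borealis} = 232 − 5·30.5625 + 2·31.8125 = 142.8125.

142.8125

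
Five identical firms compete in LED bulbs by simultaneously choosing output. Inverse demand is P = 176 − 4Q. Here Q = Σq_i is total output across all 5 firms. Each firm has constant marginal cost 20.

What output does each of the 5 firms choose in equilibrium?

A representative firm's profit is π_i = q_i(176 − 4Q) − 20q_i, with Q = q_i + Σ_{j≠i} q_j.
First-order condition: 156 − 8q_i − 4Σ_{j≠i} q_j = 0.
In a symmetric equilibrium every firm chooses the same q, so Σ_{j≠i} q_j = 4q. The condition becomes 156 − 24q = 0, giving q = 156/24 = 6.5.

6.5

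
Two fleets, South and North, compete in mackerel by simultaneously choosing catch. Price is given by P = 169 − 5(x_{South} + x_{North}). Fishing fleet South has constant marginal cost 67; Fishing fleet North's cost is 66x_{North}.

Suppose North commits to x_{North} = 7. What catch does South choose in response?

Fishing fleet South's profit: π = x_{South}(169 − 5(x_{South} + x_{North})) − 67x_{South}.
∂π/∂x_{South} = 102 − 10x_{South} − 5x_{North} = 0, so x_{South} = 10.2 − 0.5x_{North}.
At x_{North} = 7: x_{South} = 10.2 − 0.5·7 = 6.7.

6.7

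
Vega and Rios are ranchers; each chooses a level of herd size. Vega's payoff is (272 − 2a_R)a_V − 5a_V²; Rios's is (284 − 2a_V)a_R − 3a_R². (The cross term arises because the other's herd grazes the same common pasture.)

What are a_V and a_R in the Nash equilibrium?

Expanding Vega's payoff: 272a_V − 2a_Ra_V − 5a_V².
∂π/∂a_V = 272 − 2a_R − 10a_V = 0, so a_V = 27.2 − 0.2a_R.
Likewise for Rios: a_R = 142/3 − (1/3)a_V.
Substituting the second reaction function into the first: a_V = 27.2 − 0.2(142/3 − (1/3)a_V), which gives (14/15)a_V = 266/15 ⇒ a_V = 19.
Then a_R = 142/3 − (1/3)·19 = 41.

19, 41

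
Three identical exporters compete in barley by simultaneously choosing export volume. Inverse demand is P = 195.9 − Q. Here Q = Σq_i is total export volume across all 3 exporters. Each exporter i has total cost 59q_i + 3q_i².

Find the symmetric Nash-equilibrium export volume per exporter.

13.69

A representative exporter's profit is π_i = q_i(195.9 − Q) − 59q_i − 3q_i², with Q = q_i + Σ_{j≠i} q_j.
First-order condition: 136.9 − 8q_i − Σ_{j≠i} q_j = 0.
Imposing symmetry (q_j = q for all j) turns Σ_{j≠i} q_j into 2q, so 136.9 = 10q and q = 13.69.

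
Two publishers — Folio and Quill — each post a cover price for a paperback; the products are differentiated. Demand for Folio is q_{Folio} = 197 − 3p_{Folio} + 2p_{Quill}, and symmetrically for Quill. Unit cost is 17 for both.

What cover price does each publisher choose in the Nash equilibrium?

62

Folio's profit: π = (p_{Folio} − 17)(197 − 3p_{Folio} + 2p_{Quill}).
∂π/∂p_{Folio} = 248 − 6p_{Folio} + 2p_{Quill} = 0 ⇒ p_{Folio} = 124/3 + (1/3)p_{Quill}.
The game is symmetric, so in equilibrium p_{Quill} = p_{Folio}: the reaction function gives (2/3)p_{Folio} = 124/3, hence p_{Folio} = 62.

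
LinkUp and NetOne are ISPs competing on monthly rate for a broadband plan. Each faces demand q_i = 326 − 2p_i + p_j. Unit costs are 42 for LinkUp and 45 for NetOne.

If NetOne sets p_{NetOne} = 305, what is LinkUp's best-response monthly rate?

178.75

LinkUp's profit: π = (p_{LinkUp} − 42)(326 − 2p_{LinkUp} + p_{NetOne}).
∂π/∂p_{LinkUp} = 410 − 4p_{LinkUp} + p_{NetOne} = 0 ⇒ p_{LinkUp} = 102.5 + 0.25p_{NetOne}.
At p_{NetOne} = 305: p_{LinkUp} = 102.5 + 0.25·305 = 178.75.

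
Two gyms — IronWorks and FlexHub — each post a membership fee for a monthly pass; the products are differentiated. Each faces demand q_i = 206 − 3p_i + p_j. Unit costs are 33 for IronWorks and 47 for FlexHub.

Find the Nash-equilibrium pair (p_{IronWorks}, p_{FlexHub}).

IronWorks's profit: π = (p_{IronWorks} − 33)(206 − 3p_{IronWorks} + p_{FlexHub}).
∂π/∂p_{IronWorks} = 305 − 6p_{IronWorks} + p_{FlexHub} = 0 ⇒ p_{IronWorks} = 305/6 + (1/6)p_{FlexHub}.
Similarly p_{FlexHub} = 347/6 + (1/6)p_{IronWorks}.
Substituting the second reaction function into the first: p_{IronWorks} = 305/6 + (1/6)(347/6 + (1/6)p_{IronWorks}), which gives (35/36)p_{IronWorks} = 2177/36 ⇒ p_{IronWorks} = 62.2.
Then p_{FlexHub} = 347/6 + (1/6)·62.2 = 68.2.

62.2, 68.2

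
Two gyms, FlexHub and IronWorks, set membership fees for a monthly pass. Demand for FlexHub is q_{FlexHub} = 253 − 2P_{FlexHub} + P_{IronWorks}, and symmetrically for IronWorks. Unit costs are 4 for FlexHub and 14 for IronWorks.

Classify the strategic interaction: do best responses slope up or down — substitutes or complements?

FlexHub's profit: π = (P_{FlexHub} − 4)(253 − 2P_{FlexHub} + P_{IronWorks}).
∂π/∂P_{FlexHub} = 261 − 4P_{FlexHub} + P_{IronWorks} = 0 ⇒ P_{FlexHub} = 65.25 + 0.25P_{IronWorks}.
The best-response slope dP_{FlexHub}/dP_{IronWorks} = 0.25 > 0: the reaction function is upward-sloping, so the choices are strategic complements.

strategic complements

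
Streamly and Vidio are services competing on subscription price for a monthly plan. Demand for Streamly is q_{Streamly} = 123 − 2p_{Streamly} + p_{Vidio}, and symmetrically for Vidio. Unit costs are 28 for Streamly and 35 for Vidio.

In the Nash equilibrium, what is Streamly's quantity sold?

65.2

Streamly's profit: π = (p_{Streamly} − 28)(123 − 2p_{Streamly} + p_{Vidio}).
∂π/∂p_{Streamly} = 179 − 4p_{Streamly} + p_{Vidio} = 0 ⇒ p_{Streamly} = 44.75 + 0.25p_{Vidio}.
Similarly p_{Vidio} = 48.25 + 0.25p_{Streamly}.
Substituting the second reaction function into the first: p_{Streamly} = 44.75 + 0.25(48.25 + 0.25p_{Streamly}), which gives 0.9375p_{Streamly} = 56.8125 ⇒ p_{Streamly} = 60.6.
Then p_{Vidio} = 48.25 + 0.25·60.6 = 63.4.
q_{Streamly} = 123 − 2·60.6 + 63.4 = 65.2.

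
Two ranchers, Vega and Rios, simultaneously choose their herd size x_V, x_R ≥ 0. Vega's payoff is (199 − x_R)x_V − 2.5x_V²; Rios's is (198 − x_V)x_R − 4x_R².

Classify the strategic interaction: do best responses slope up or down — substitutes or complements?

strategic substitutes

Expanding Vega's payoff: 199x_V − x_Rx_V − 2.5x_V².
∂π/∂x_V = 199 − x_R − 5x_V = 0, so x_V = 39.8 − 0.2x_R.
The best-response slope dx_V/dx_R = −0.2 < 0: the reaction function is downward-sloping, so the choices are strategic substitutes.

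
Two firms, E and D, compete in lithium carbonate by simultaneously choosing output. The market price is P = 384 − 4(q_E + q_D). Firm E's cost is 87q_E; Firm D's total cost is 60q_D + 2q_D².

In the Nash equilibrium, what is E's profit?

3214.89

Firm E's profit: π = q_E(384 − 4(q_E + q_D)) − 87q_E.
∂π/∂q_E = 297 − 8q_E − 4q_D = 0, so q_E = 37.125 − 0.5q_D.
For D: ∂π/∂q_D = 324 − 12q_D − 4q_E = 0 ⇒ q_D = 27 − (1/3)q_E.
Substituting the second reaction function into the first: q_E = 37.125 − 0.5(27 − (1/3)q_E), which gives (5/6)q_E = 23.625 ⇒ q_E = 28.35.
Then q_D = 27 − (1/3)·28.35 = 17.55.
Price P = 384 − 4·45.9 = 200.4.
E's profit: (200.4 − 87)·28.35 = 3214.89.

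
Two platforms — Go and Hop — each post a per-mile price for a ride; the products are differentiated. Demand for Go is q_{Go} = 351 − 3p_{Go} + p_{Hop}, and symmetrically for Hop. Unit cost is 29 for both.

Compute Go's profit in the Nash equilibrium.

Go's profit: π = (p_{Go} − 29)(351 − 3p_{Go} + p_{Hop}).
∂π/∂p_{Go} = 438 − 6p_{Go} + p_{Hop} = 0 ⇒ p_{Go} = 73 + (1/6)p_{Hop}.
Setting p_{Go} = p_{Hop} in the reaction function: p_{Go} = 73 + (1/6)p_{Go}, so p_{Go} = 73 / (5/6) = 87.6.
q_{Go} = 351 − 3·87.6 + 87.6 = 175.8.
Profit = (87.6 − 29)·175.8 = 10301.88.

10301.88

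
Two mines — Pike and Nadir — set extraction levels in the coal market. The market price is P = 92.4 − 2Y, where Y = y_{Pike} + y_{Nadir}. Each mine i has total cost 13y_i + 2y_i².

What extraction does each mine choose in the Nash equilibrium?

7.94

Mine Pike's profit: π = y_{Pike}(92.4 − 2(y_{Pike} + y_{Nadir})) − 13y_{Pike} − 2y_{Pike}².
∂π/∂y_{Pike} = 79.4 − 8y_{Pike} − 2y_{Nadir} = 0, so y_{Pike} = 9.925 − 0.25y_{Nadir}.
By symmetry y_{Nadir} = y_{Pike}; substituting into the reaction function, 1.25y_{Pike} = 9.925 and y_{Pike} = 7.94.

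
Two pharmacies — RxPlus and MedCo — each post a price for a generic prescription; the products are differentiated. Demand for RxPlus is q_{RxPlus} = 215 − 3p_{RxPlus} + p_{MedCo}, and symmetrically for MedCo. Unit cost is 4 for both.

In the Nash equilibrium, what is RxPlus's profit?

RxPlus's profit: π = (p_{RxPlus} − 4)(215 − 3p_{RxPlus} + p_{MedCo}).
∂π/∂p_{RxPlus} = 227 − 6p_{RxPlus} + p_{MedCo} = 0 ⇒ p_{RxPlus} = 227/6 + (1/6)p_{MedCo}.
By symmetry p_{MedCo} = p_{RxPlus}; substituting into the reaction function, (5/6)p_{RxPlus} = 227/6 and p_{RxPlus} = 45.4.
q_{RxPlus} = 215 − 3·45.4 + 45.4 = 124.2.
Profit = (45.4 − 4)·124.2 = 5141.88.

5141.88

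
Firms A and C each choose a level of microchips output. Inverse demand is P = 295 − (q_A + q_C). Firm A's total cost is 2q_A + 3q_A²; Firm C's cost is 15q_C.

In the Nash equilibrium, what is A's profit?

1664.64

Firm A's profit: π = q_A(295 − (q_A + q_C)) − 2q_A − 3q_A².
∂π/∂q_A = 293 − 8q_A − q_C = 0, so q_A = 36.625 − 0.125q_C.
For C: ∂π/∂q_C = 280 − 2q_C − q_A = 0 ⇒ q_C = 140 − 0.5q_A.
Substituting the second reaction function into the first: q_A = 36.625 − 0.125(140 − 0.5q_A), which gives 0.9375q_A = 19.125 ⇒ q_A = 20.4.
Then q_C = 140 − 0.5·20.4 = 129.8.
Price P = 295 − 150.2 = 144.8.
A's profit: (144.8 − 2)·20.4 − 3(20.4)² = 1664.64.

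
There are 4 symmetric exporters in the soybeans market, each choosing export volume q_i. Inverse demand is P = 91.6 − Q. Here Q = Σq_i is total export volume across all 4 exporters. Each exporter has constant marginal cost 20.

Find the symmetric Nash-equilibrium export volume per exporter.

A representative exporter's profit is π_i = q_i(91.6 − Q) − 20q_i, with Q = q_i + Σ_{j≠i} q_j.
First-order condition: 71.6 − 2q_i − Σ_{j≠i} q_j = 0.
Imposing symmetry (q_j = q for all j) turns Σ_{j≠i} q_j into 3q, so 71.6 = 5q and q = 14.32.

14.32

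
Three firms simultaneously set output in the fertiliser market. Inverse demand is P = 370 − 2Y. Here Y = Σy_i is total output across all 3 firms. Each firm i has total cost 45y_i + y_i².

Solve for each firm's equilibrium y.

32.5

A representative firm's profit is π_i = y_i(370 − 2Y) − 45y_i − y_i², with Y = y_i + Σ_{j≠i} y_j.
First-order condition: 325 − 6y_i − 2Σ_{j≠i} y_j = 0.
Imposing symmetry (y_j = y for all j) turns Σ_{j≠i} y_j into 2y, so 325 = 10y and y = 32.5.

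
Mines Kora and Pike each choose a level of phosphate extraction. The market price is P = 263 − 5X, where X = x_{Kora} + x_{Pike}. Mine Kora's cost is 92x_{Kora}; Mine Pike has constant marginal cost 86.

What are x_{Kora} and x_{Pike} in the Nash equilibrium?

Mine Kora's profit: π = x_{Kora}(263 − 5(x_{Kora} + x_{Pike})) − 92x_{Kora}.
∂π/∂x_{Kora} = 171 − 10x_{Kora} − 5x_{Pike} = 0, so x_{Kora} = 17.1 − 0.5x_{Pike}.
By the same steps for Pike: x_{Pike} = 17.7 − 0.5x_{Kora}.
Plugging x_{Pike} into Kora's best response: x_{Kora} = 17.1 − 0.5(17.7 − 0.5x_{Kora}) ⇒ 0.75x_{Kora} = 8.25, so x_{Kora} = 11.
Then x_{Pike} = 17.7 − 0.5·11 = 12.2.

11, 12.2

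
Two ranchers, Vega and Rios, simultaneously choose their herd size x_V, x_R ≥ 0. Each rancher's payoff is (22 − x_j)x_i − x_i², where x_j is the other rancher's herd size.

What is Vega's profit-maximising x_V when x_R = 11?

5.5

Vega's payoff is (22 − x_R)x_V − x_V².
∂π/∂x_V = 22 − x_R − 2x_V = 0, so x_V = 11 − 0.5x_R.
At x_R = 11: x_V = 11 − 0.5·11 = 5.5.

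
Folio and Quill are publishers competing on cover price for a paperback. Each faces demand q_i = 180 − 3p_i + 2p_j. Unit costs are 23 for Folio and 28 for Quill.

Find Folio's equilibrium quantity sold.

Folio's profit: π = (p_{Folio} − 23)(180 − 3p_{Folio} + 2p_{Quill}).
∂π/∂p_{Folio} = 249 − 6p_{Folio} + 2p_{Quill} = 0 ⇒ p_{Folio} = 41.5 + (1/3)p_{Quill}.
Similarly p_{Quill} = 44 + (1/3)p_{Folio}.
Plugging p_{Quill} into Folio's best response: p_{Folio} = 41.5 + (1/3)(44 + (1/3)p_{Folio}) ⇒ (8/9)p_{Folio} = 337/6, so p_{Folio} = 63.1875.
Then p_{Quill} = 44 + (1/3)·63.1875 = 65.0625.
q_{Folio} = 180 − 3·63.1875 + 2·65.0625 = 120.5625.

120.5625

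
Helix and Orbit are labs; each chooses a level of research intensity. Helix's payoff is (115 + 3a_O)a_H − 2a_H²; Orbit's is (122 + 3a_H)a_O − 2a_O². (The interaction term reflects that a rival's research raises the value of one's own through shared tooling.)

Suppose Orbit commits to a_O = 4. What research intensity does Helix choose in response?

Expanding Helix's payoff: 115a_H + 3a_Oa_H − 2a_H².
∂π/∂a_H = 115 + 3a_O − 4a_H = 0, so a_H = 28.75 + 0.75a_O.
At a_O = 4: a_H = 28.75 + 0.75·4 = 31.75.

31.75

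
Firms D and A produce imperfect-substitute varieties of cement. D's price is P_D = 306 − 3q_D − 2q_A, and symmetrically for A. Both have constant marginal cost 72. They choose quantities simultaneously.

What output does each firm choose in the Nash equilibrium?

Firm D's profit: π = q_D(306 − 3q_D − 2q_A) − 72q_D.
∂π/∂q_D = 234 − 6q_D − 2q_A = 0 ⇒ q_D = 39 − (1/3)q_A.
The game is symmetric, so in equilibrium q_A = q_D: the reaction function gives (4/3)q_D = 39, hence q_D = 29.25.

29.25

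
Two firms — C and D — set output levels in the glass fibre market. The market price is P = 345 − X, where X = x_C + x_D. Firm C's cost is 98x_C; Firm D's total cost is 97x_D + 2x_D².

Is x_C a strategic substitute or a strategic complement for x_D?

Firm C's profit: π = x_C(345 − (x_C + x_D)) − 98x_C.
∂π/∂x_C = 247 − 2x_C − x_D = 0, so x_C = 123.5 − 0.5x_D.
The best-response slope dx_C/dx_D = −0.5 < 0: the reaction function is downward-sloping, so the choices are strategic substitutes.

strategic substitutes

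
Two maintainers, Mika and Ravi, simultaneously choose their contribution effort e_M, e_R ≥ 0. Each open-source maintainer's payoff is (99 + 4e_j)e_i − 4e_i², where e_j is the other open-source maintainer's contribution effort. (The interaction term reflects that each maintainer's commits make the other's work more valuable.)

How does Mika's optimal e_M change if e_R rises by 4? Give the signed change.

2

Mika's payoff is (99 + 4e_R)e_M − 4e_M².
∂π/∂e_M = 99 + 4e_R − 8e_M = 0, so e_M = 12.375 + 0.5e_R.
The reaction-function slope is 0.5, so a 4-unit rise in e_R moves e_M by 0.5 × 4 = 2. Mika's best response rises — the actions are strategic complements.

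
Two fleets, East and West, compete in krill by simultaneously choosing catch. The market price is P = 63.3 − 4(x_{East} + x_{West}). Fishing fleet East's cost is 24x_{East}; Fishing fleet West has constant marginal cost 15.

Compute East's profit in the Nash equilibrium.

Fishing fleet East's profit: π = x_{East}(63.3 − 4(x_{East} + x_{West})) − 24x_{East}.
∂π/∂x_{East} = 39.3 − 8x_{East} − 4x_{West} = 0, so x_{East} = 4.9125 − 0.5x_{West}.
By the same steps for West: x_{West} = 6.0375 − 0.5x_{East}.
Solving the two reaction functions simultaneously: (1 − (−0.5)(−0.5))x_{East} = 4.9125 − 0.5·6.0375, so 0.75x_{East} = 303/160 and x_{East} = 2.525.
Then x_{West} = 6.0375 − 0.5·2.525 = 4.775.
Price P = 63.3 − 4·7.3 = 34.1.
East's profit: (34.1 − 24)·2.525 = 25.5025.

25.5025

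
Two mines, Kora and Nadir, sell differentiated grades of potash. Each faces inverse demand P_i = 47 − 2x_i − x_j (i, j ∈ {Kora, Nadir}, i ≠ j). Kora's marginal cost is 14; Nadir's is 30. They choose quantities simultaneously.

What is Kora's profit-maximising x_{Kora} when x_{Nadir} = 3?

Mine Kora's profit: π = x_{Kora}(47 − 2x_{Kora} − x_{Nadir}) − 14x_{Kora}.
∂π/∂x_{Kora} = 33 − 4x_{Kora} − x_{Nadir} = 0 ⇒ x_{Kora} = 8.25 − 0.25x_{Nadir}.
At x_{Nadir} = 3: x_{Kora} = 8.25 − 0.25·3 = 7.5.

7.5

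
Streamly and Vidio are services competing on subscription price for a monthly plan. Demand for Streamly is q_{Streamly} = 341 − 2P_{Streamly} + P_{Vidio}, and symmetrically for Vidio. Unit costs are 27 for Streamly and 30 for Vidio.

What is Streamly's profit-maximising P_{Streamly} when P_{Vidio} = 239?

Streamly's profit: π = (P_{Streamly} − 27)(341 − 2P_{Streamly} + P_{Vidio}).
∂π/∂P_{Streamly} = 395 − 4P_{Streamly} + P_{Vidio} = 0 ⇒ P_{Streamly} = 98.75 + 0.25P_{Vidio}.
At P_{Vidio} = 239: P_{Streamly} = 98.75 + 0.25·239 = 158.5.

158.5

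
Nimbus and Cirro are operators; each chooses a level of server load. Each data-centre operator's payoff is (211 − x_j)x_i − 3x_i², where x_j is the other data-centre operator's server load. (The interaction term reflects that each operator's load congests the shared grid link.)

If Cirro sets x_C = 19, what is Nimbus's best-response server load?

32

Nimbus's payoff is (211 − x_C)x_N − 3x_N².
∂π/∂x_N = 211 − x_C − 6x_N = 0, so x_N = 211/6 − (1/6)x_C.
At x_C = 19: x_N = 211/6 − (1/6)·19 = 32.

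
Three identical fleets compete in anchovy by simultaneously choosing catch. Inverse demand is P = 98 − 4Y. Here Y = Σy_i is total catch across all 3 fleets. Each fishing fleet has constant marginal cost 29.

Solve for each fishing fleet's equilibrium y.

4.3125

A representative fishing fleet's profit is π_i = y_i(98 − 4Y) − 29y_i, with Y = y_i + Σ_{j≠i} y_j.
First-order condition: 69 − 8y_i − 4Σ_{j≠i} y_j = 0.
Imposing symmetry (y_j = y for all j) turns Σ_{j≠i} y_j into 2y, so 69 = 16y and y = 4.3125.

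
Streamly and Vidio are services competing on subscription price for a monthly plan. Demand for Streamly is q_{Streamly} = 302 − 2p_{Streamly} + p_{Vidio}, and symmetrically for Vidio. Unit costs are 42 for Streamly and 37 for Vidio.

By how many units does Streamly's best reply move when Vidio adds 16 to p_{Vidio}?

4

Streamly's profit: π = (p_{Streamly} − 42)(302 − 2p_{Streamly} + p_{Vidio}).
∂π/∂p_{Streamly} = 386 − 4p_{Streamly} + p_{Vidio} = 0 ⇒ p_{Streamly} = 96.5 + 0.25p_{Vidio}.
The reaction-function slope is 0.25, so a 16-unit rise in p_{Vidio} moves p_{Streamly} by 0.25 × 16 = 4. Streamly's best response rises — the actions are strategic complements.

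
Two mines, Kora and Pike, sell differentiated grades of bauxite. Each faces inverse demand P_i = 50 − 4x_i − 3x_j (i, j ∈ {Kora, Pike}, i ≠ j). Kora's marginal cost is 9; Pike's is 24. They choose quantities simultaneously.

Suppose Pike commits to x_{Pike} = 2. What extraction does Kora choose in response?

Mine Kora's profit: π = x_{Kora}(50 − 4x_{Kora} − 3x_{Pike}) − 9x_{Kora}.
∂π/∂x_{Kora} = 41 − 8x_{Kora} − 3x_{Pike} = 0 ⇒ x_{Kora} = 5.125 − 0.375x_{Pike}.
At x_{Pike} = 2: x_{Kora} = 5.125 − 0.375·2 = 4.375.

4.375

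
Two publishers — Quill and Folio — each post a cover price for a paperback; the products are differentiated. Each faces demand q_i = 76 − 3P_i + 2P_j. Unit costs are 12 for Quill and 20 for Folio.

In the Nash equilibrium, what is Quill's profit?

Quill's profit: π = (P_{Quill} − 12)(76 − 3P_{Quill} + 2P_{Folio}).
∂π/∂P_{Quill} = 112 − 6P_{Quill} + 2P_{Folio} = 0 ⇒ P_{Quill} = 56/3 + (1/3)P_{Folio}.
Similarly P_{Folio} = 68/3 + (1/3)P_{Quill}.
Solving the two reaction functions simultaneously: (1 − (1/3)(1/3))P_{Quill} = 56/3 + (1/3)·(68/3), so (8/9)P_{Quill} = 236/9 and P_{Quill} = 29.5.
Then P_{Folio} = 68/3 + (1/3)·29.5 = 32.5.
q_{Quill} = 76 − 3·29.5 + 2·32.5 = 52.5.
Profit = (29.5 − 12)·52.5 = 918.75.

918.75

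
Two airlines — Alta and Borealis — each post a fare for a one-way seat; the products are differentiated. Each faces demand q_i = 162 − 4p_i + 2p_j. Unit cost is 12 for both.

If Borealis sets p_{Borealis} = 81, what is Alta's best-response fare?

Alta's profit: π = (p_{Alta} − 12)(162 − 4p_{Alta} + 2p_{Borealis}).
∂π/∂p_{Alta} = 210 − 8p_{Alta} + 2p_{Borealis} = 0 ⇒ p_{Alta} = 26.25 + 0.25p_{Borealis}.
At p_{Borealis} = 81: p_{Alta} = 26.25 + 0.25·81 = 46.5.

46.5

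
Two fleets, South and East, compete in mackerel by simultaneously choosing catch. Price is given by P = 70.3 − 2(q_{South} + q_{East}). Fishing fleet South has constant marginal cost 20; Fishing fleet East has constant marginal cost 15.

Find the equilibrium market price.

Fishing fleet South's profit: π = q_{South}(70.3 − 2(q_{South} + q_{East})) − 20q_{South}.
∂π/∂q_{South} = 50.3 − 4q_{South} − 2q_{East} = 0, so q_{South} = 12.575 − 0.5q_{East}.
By the same steps for East: q_{East} = 13.825 − 0.5q_{South}.
Plugging q_{East} into South's best response: q_{South} = 12.575 − 0.5(13.825 − 0.5q_{South}) ⇒ 0.75q_{South} = 5.6625, so q_{South} = 7.55.
Then q_{East} = 13.825 − 0.5·7.55 = 10.05.
Equilibrium price: P = 70.3 − 2·17.6 = 35.1.

35.1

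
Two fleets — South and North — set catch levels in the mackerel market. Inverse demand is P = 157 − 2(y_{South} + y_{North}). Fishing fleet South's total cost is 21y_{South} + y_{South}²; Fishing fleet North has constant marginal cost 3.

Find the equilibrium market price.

68.2

Fishing fleet South's profit: π = y_{South}(157 − 2(y_{South} + y_{North})) − 21y_{South} − y_{South}².
∂π/∂y_{South} = 136 − 6y_{South} − 2y_{North} = 0, so y_{South} = 68/3 − (1/3)y_{North}.
For North: ∂π/∂y_{North} = 154 − 4y_{North} − 2y_{South} = 0 ⇒ y_{North} = 38.5 − 0.5y_{South}.
Solving the two reaction functions simultaneously: (1 − (−1/3)(−0.5))y_{South} = 68/3 − (1/3)·38.5, so (5/6)y_{South} = 59/6 and y_{South} = 11.8.
Then y_{North} = 38.5 − 0.5·11.8 = 32.6.
Equilibrium price: P = 157 − 2·44.4 = 68.2.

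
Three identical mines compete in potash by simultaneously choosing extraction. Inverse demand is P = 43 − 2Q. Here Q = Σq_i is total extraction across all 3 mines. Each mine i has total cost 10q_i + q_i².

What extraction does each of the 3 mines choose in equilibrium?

A representative mine's profit is π_i = q_i(43 − 2Q) − 10q_i − q_i², with Q = q_i + Σ_{j≠i} q_j.
First-order condition: 33 − 6q_i − 2Σ_{j≠i} q_j = 0.
With identical mines, set every q_j = q: then 33 − 6q − 4q = 0, i.e. q = 33/10 = 3.3.

3.3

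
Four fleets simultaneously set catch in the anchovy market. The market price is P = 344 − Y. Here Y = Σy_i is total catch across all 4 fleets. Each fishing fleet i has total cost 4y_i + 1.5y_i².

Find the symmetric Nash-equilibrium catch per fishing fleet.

42.5

A representative fishing fleet's profit is π_i = y_i(344 − Y) − 4y_i − 1.5y_i², with Y = y_i + Σ_{j≠i} y_j.
First-order condition: 340 − 5y_i − Σ_{j≠i} y_j = 0.
Imposing symmetry (y_j = y for all j) turns Σ_{j≠i} y_j into 3y, so 340 = 8y and y = 42.5.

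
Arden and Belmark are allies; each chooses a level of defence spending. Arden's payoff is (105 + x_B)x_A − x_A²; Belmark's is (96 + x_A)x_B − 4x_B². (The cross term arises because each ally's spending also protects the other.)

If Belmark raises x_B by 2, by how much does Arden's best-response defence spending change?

Expanding Arden's payoff: 105x_A + x_Bx_A − x_A².
∂π/∂x_A = 105 + x_B − 2x_A = 0, so x_A = 52.5 + 0.5x_B.
The reaction-function slope is 0.5, so a 2-unit rise in x_B moves x_A by 0.5 × 2 = 1. Arden's best response rises — the actions are strategic complements.

1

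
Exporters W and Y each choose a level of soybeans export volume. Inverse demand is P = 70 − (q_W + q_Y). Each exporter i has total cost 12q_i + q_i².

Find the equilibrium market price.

46.8

Exporter W's profit: π = q_W(70 − (q_W + q_Y)) − 12q_W − q_W².
∂π/∂q_W = 58 − 4q_W − q_Y = 0, so q_W = 14.5 − 0.25q_Y.
By symmetry q_Y = q_W; substituting into the reaction function, 1.25q_W = 14.5 and q_W = 11.6.
Equilibrium price: P = 70 − 23.2 = 46.8.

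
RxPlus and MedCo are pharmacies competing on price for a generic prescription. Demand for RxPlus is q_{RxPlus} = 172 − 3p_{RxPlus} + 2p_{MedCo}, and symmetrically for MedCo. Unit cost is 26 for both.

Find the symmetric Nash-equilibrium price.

62.5

RxPlus's profit: π = (p_{RxPlus} − 26)(172 − 3p_{RxPlus} + 2p_{MedCo}).
∂π/∂p_{RxPlus} = 250 − 6p_{RxPlus} + 2p_{MedCo} = 0 ⇒ p_{RxPlus} = 125/3 + (1/3)p_{MedCo}.
Setting p_{RxPlus} = p_{MedCo} in the reaction function: p_{RxPlus} = 125/3 + (1/3)p_{RxPlus}, so p_{RxPlus} = (125/3) / (2/3) = 62.5.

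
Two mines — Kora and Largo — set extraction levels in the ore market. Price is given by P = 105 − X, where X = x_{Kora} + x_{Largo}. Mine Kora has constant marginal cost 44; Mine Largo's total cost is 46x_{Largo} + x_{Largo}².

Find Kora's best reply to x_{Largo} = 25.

Mine Kora's profit: π = x_{Kora}(105 − (x_{Kora} + x_{Largo})) − 44x_{Kora}.
∂π/∂x_{Kora} = 61 − 2x_{Kora} − x_{Largo} = 0, so x_{Kora} = 30.5 − 0.5x_{Largo}.
At x_{Largo} = 25: x_{Kora} = 30.5 − 0.5·25 = 18.

18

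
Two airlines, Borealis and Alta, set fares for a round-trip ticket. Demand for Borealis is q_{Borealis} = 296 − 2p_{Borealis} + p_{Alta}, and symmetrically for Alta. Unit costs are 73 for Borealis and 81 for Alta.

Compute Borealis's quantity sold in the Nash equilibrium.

Borealis's profit: π = (p_{Borealis} − 73)(296 − 2p_{Borealis} + p_{Alta}).
∂π/∂p_{Borealis} = 442 − 4p_{Borealis} + p_{Alta} = 0 ⇒ p_{Borealis} = 110.5 + 0.25p_{Alta}.
Similarly p_{Alta} = 114.5 + 0.25p_{Borealis}.
Substituting the second reaction function into the first: p_{Borealis} = 110.5 + 0.25(114.5 + 0.25p_{Borealis}), which gives 0.9375p_{Borealis} = 139.125 ⇒ p_{Borealis} = 148.4.
Then p_{Alta} = 114.5 + 0.25·148.4 = 151.6.
q_{Borealis} = 296 − 2·148.4 + 151.6 = 150.8.

150.8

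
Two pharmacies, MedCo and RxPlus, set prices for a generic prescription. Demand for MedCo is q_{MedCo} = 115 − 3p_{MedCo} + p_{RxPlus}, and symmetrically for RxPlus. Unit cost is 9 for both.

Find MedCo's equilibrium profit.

1129.08

MedCo's profit: π = (p_{MedCo} − 9)(115 − 3p_{MedCo} + p_{RxPlus}).
∂π/∂p_{MedCo} = 142 − 6p_{MedCo} + p_{RxPlus} = 0 ⇒ p_{MedCo} = 71/3 + (1/6)p_{RxPlus}.
The game is symmetric, so in equilibrium p_{RxPlus} = p_{MedCo}: the reaction function gives (5/6)p_{MedCo} = 71/3, hence p_{MedCo} = 28.4.
q_{MedCo} = 115 − 3·28.4 + 28.4 = 58.2.
Profit = (28.4 − 9)·58.2 = 1129.08.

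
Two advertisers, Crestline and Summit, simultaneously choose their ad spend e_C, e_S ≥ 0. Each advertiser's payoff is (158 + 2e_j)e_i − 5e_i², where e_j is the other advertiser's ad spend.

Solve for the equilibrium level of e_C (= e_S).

Crestline's payoff is (158 + 2e_S)e_C − 5e_C².
∂π/∂e_C = 158 + 2e_S − 10e_C = 0, so e_C = 15.8 + 0.2e_S.
The game is symmetric, so in equilibrium e_S = e_C: the reaction function gives 0.8e_C = 15.8, hence e_C = 19.75.

19.75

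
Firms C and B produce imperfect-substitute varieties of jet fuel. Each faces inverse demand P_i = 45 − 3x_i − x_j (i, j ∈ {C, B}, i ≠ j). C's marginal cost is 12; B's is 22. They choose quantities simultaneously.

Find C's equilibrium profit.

Firm C's profit: π = x_C(45 − 3x_C − x_B) − 12x_C.
∂π/∂x_C = 33 − 6x_C − x_B = 0 ⇒ x_C = 5.5 − (1/6)x_B.
Similarly x_B = 23/6 − (1/6)x_C.
Solving the two reaction functions simultaneously: (1 − (−1/6)(−1/6))x_C = 5.5 − (1/6)·(23/6), so (35/36)x_C = 175/36 and x_C = 5.
Then x_B = 23/6 − (1/6)·5 = 3.
P_C = 45 − 3·5 − 3 = 27.
Profit = (27 − 12)·5 = 75.

75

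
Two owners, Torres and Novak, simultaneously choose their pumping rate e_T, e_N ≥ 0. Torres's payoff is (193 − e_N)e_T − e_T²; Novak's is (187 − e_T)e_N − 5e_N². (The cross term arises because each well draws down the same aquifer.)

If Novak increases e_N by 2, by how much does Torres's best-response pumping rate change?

Expanding Torres's payoff: 193e_T − e_Ne_T − e_T².
∂π/∂e_T = 193 − e_N − 2e_T = 0, so e_T = 96.5 − 0.5e_N.
The reaction-function slope is −0.5, so a 2-unit rise in e_N moves e_T by −0.5 × 2 = −1. Torres's best response falls — the actions are strategic substitutes.

-1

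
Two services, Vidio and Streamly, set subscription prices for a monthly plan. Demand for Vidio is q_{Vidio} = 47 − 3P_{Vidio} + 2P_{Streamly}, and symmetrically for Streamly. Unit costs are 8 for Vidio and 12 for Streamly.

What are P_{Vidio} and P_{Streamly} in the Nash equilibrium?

Vidio's profit: π = (P_{Vidio} − 8)(47 − 3P_{Vidio} + 2P_{Streamly}).
∂π/∂P_{Vidio} = 71 − 6P_{Vidio} + 2P_{Streamly} = 0 ⇒ P_{Vidio} = 71/6 + (1/3)P_{Streamly}.
Similarly P_{Streamly} = 83/6 + (1/3)P_{Vidio}.
Substituting the second reaction function into the first: P_{Vidio} = 71/6 + (1/3)(83/6 + (1/3)P_{Vidio}), which gives (8/9)P_{Vidio} = 148/9 ⇒ P_{Vidio} = 18.5.
Then P_{Streamly} = 83/6 + (1/3)·18.5 = 20.

18.5, 20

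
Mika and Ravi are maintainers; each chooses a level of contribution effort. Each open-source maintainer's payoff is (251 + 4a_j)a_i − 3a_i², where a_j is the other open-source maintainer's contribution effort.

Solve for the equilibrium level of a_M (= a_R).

Mika's payoff is (251 + 4a_R)a_M − 3a_M².
∂π/∂a_M = 251 + 4a_R − 6a_M = 0, so a_M = 251/6 + (2/3)a_R.
The game is symmetric, so in equilibrium a_R = a_M: the reaction function gives (1/3)a_M = 251/6, hence a_M = 125.5.

125.5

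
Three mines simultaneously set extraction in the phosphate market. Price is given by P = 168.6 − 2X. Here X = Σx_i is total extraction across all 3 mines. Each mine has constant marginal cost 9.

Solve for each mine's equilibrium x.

19.95

A representative mine's profit is π_i = x_i(168.6 − 2X) − 9x_i, with X = x_i + Σ_{j≠i} x_j.
First-order condition: 159.6 − 4x_i − 2Σ_{j≠i} x_j = 0.
With identical mines, set every x_j = x: then 159.6 − 4x − 4x = 0, i.e. x = 159.6/8 = 19.95.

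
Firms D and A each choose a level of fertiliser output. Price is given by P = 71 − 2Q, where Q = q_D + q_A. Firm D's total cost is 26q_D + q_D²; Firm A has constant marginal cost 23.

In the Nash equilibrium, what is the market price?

Firm D's profit: π = q_D(71 − 2(q_D + q_A)) − 26q_D − q_D².
∂π/∂q_D = 45 − 6q_D − 2q_A = 0, so q_D = 7.5 − (1/3)q_A.
For A: ∂π/∂q_A = 48 − 4q_A − 2q_D = 0 ⇒ q_A = 12 − 0.5q_D.
Substituting the second reaction function into the first: q_D = 7.5 − (1/3)(12 − 0.5q_D), which gives (5/6)q_D = 3.5 ⇒ q_D = 4.2.
Then q_A = 12 − 0.5·4.2 = 9.9.
Equilibrium price: P = 71 − 2·14.1 = 42.8.

42.8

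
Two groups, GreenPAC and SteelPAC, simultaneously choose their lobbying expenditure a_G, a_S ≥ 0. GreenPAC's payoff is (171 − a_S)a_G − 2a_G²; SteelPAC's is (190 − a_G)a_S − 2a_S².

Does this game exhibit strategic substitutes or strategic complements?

strategic substitutes

Expanding GreenPAC's payoff: 171a_G − a_Sa_G − 2a_G².
∂π/∂a_G = 171 − a_S − 4a_G = 0, so a_G = 42.75 − 0.25a_S.
The best-response slope da_G/da_S = −0.25 < 0: the reaction function is downward-sloping, so the choices are strategic substitutes.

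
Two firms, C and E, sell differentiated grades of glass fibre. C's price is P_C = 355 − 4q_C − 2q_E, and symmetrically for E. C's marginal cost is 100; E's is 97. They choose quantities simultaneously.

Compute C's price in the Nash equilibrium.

Firm C's profit: π = q_C(355 − 4q_C − 2q_E) − 100q_C.
∂π/∂q_C = 255 − 8q_C − 2q_E = 0 ⇒ q_C = 31.875 − 0.25q_E.
Similarly q_E = 32.25 − 0.25q_C.
Substituting the second reaction function into the first: q_C = 31.875 − 0.25(32.25 − 0.25q_C), which gives 0.9375q_C = 23.8125 ⇒ q_C = 25.4.
Then q_E = 32.25 − 0.25·25.4 = 25.9.
P_C = 355 − 4·25.4 − 2·25.9 = 201.6.

201.6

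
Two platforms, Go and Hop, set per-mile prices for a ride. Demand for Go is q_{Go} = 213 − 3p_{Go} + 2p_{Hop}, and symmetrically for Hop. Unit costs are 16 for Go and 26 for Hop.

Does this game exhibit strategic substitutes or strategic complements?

Go's profit: π = (p_{Go} − 16)(213 − 3p_{Go} + 2p_{Hop}).
∂π/∂p_{Go} = 261 − 6p_{Go} + 2p_{Hop} = 0 ⇒ p_{Go} = 43.5 + (1/3)p_{Hop}.
The best-response slope dp_{Go}/dp_{Hop} = 1/3 > 0: the reaction function is upward-sloping, so the choices are strategic complements.

strategic complements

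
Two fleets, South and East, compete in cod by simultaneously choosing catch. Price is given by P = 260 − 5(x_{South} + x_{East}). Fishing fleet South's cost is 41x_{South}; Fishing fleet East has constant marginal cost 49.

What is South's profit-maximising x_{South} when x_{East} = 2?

20.9

Fishing fleet South's profit: π = x_{South}(260 − 5(x_{South} + x_{East})) − 41x_{South}.
∂π/∂x_{South} = 219 − 10x_{South} − 5x_{East} = 0, so x_{South} = 21.9 − 0.5x_{East}.
At x_{East} = 2: x_{South} = 21.9 − 0.5·2 = 20.9.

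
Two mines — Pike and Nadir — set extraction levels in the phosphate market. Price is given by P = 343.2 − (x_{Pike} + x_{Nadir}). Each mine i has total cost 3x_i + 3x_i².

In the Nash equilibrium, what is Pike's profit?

Mine Pike's profit: π = x_{Pike}(343.2 − (x_{Pike} + x_{Nadir})) − 3x_{Pike} − 3x_{Pike}².
∂π/∂x_{Pike} = 340.2 − 8x_{Pike} − x_{Nadir} = 0, so x_{Pike} = 42.525 − 0.125x_{Nadir}.
The game is symmetric, so in equilibrium x_{Nadir} = x_{Pike}: the reaction function gives 1.125x_{Pike} = 42.525, hence x_{Pike} = 37.8.
Price P = 343.2 − 75.6 = 267.6.
Pike's profit: (267.6 − 3)·37.8 − 3(37.8)² = 5715.36.

5715.36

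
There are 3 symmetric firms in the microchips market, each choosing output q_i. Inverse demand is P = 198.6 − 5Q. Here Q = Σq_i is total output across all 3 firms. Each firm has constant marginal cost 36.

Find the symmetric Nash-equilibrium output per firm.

8.13

A representative firm's profit is π_i = q_i(198.6 − 5Q) − 36q_i, with Q = q_i + Σ_{j≠i} q_j.
First-order condition: 162.6 − 10q_i − 5Σ_{j≠i} q_j = 0.
Imposing symmetry (q_j = q for all j) turns Σ_{j≠i} q_j into 2q, so 162.6 = 20q and q = 8.13.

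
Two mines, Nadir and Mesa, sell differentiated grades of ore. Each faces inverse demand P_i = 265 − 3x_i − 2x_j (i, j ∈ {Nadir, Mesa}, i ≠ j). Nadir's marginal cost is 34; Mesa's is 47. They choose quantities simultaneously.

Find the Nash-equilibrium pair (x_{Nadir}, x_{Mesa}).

29.6875, 26.4375

Mine Nadir's profit: π = x_{Nadir}(265 − 3x_{Nadir} − 2x_{Mesa}) − 34x_{Nadir}.
∂π/∂x_{Nadir} = 231 − 6x_{Nadir} − 2x_{Mesa} = 0 ⇒ x_{Nadir} = 38.5 − (1/3)x_{Mesa}.
Similarly x_{Mesa} = 109/3 − (1/3)x_{Nadir}.
Plugging x_{Mesa} into Nadir's best response: x_{Nadir} = 38.5 − (1/3)(109/3 − (1/3)x_{Nadir}) ⇒ (8/9)x_{Nadir} = 475/18, so x_{Nadir} = 29.6875.
Then x_{Mesa} = 109/3 − (1/3)·29.6875 = 26.4375.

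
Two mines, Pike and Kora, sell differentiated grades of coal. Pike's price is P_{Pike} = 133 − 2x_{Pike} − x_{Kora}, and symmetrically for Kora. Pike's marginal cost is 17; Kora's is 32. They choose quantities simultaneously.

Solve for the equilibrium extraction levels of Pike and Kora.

24.2, 19.2

Mine Pike's profit: π = x_{Pike}(133 − 2x_{Pike} − x_{Kora}) − 17x_{Pike}.
∂π/∂x_{Pike} = 116 − 4x_{Pike} − x_{Kora} = 0 ⇒ x_{Pike} = 29 − 0.25x_{Kora}.
Similarly x_{Kora} = 25.25 − 0.25x_{Pike}.
Substituting the second reaction function into the first: x_{Pike} = 29 − 0.25(25.25 − 0.25x_{Pike}), which gives 0.9375x_{Pike} = 22.6875 ⇒ x_{Pike} = 24.2.
Then x_{Kora} = 25.25 − 0.25·24.2 = 19.2.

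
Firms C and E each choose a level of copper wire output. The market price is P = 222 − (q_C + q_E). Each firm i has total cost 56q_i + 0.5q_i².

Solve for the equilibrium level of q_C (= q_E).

Firm C's profit: π = q_C(222 − (q_C + q_E)) − 56q_C − 0.5q_C².
∂π/∂q_C = 166 − 3q_C − q_E = 0, so q_C = 166/3 − (1/3)q_E.
By symmetry q_E = q_C; substituting into the reaction function, (4/3)q_C = 166/3 and q_C = 41.5.

41.5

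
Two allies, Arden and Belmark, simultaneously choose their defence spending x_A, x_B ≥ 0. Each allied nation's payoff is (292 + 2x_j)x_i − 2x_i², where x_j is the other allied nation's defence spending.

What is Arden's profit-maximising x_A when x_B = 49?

97.5

Arden's payoff is (292 + 2x_B)x_A − 2x_A².
∂π/∂x_A = 292 + 2x_B − 4x_A = 0, so x_A = 73 + 0.5x_B.
At x_B = 49: x_A = 73 + 0.5·49 = 97.5.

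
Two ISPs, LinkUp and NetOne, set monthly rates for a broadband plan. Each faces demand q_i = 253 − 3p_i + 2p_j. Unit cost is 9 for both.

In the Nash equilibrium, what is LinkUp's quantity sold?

LinkUp's profit: π = (p_{LinkUp} − 9)(253 − 3p_{LinkUp} + 2p_{NetOne}).
∂π/∂p_{LinkUp} = 280 − 6p_{LinkUp} + 2p_{NetOne} = 0 ⇒ p_{LinkUp} = 140/3 + (1/3)p_{NetOne}.
By symmetry p_{NetOne} = p_{LinkUp}; substituting into the reaction function, (2/3)p_{LinkUp} = 140/3 and p_{LinkUp} = 70.
q_{LinkUp} = 253 − 3·70 + 2·70 = 183.

183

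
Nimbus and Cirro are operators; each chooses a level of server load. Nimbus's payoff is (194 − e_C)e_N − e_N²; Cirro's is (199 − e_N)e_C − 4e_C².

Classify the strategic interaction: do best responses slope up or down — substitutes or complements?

Expanding Nimbus's payoff: 194e_N − e_Ce_N − e_N².
∂π/∂e_N = 194 − e_C − 2e_N = 0, so e_N = 97 − 0.5e_C.
The best-response slope de_N/de_C = −0.5 < 0: the reaction function is downward-sloping, so the choices are strategic substitutes.

strategic substitutes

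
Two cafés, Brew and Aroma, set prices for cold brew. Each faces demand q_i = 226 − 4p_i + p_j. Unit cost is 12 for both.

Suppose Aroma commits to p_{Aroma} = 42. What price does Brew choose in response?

39.5

Brew's profit: π = (p_{Brew} − 12)(226 − 4p_{Brew} + p_{Aroma}).
∂π/∂p_{Brew} = 274 − 8p_{Brew} + p_{Aroma} = 0 ⇒ p_{Brew} = 34.25 + 0.125p_{Aroma}.
At p_{Aroma} = 42: p_{Brew} = 34.25 + 0.125·42 = 39.5.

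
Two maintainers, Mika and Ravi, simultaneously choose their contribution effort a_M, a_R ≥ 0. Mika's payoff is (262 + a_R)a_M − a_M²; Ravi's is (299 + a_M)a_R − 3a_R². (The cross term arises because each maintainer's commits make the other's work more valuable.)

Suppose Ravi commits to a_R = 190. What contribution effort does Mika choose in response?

226

Expanding Mika's payoff: 262a_M + a_Ra_M − a_M².
∂π/∂a_M = 262 + a_R − 2a_M = 0, so a_M = 131 + 0.5a_R.
At a_R = 190: a_M = 131 + 0.5·190 = 226.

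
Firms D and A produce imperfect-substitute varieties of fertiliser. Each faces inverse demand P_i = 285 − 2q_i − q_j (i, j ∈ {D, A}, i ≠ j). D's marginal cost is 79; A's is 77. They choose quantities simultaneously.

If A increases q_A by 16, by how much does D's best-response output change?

-4

Firm D's profit: π = q_D(285 − 2q_D − q_A) − 79q_D.
∂π/∂q_D = 206 − 4q_D − q_A = 0 ⇒ q_D = 51.5 − 0.25q_A.
The reaction-function slope is −0.25, so a 16-unit rise in q_A moves q_D by −0.25 × 16 = −4. D's best response falls — the actions are strategic substitutes.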